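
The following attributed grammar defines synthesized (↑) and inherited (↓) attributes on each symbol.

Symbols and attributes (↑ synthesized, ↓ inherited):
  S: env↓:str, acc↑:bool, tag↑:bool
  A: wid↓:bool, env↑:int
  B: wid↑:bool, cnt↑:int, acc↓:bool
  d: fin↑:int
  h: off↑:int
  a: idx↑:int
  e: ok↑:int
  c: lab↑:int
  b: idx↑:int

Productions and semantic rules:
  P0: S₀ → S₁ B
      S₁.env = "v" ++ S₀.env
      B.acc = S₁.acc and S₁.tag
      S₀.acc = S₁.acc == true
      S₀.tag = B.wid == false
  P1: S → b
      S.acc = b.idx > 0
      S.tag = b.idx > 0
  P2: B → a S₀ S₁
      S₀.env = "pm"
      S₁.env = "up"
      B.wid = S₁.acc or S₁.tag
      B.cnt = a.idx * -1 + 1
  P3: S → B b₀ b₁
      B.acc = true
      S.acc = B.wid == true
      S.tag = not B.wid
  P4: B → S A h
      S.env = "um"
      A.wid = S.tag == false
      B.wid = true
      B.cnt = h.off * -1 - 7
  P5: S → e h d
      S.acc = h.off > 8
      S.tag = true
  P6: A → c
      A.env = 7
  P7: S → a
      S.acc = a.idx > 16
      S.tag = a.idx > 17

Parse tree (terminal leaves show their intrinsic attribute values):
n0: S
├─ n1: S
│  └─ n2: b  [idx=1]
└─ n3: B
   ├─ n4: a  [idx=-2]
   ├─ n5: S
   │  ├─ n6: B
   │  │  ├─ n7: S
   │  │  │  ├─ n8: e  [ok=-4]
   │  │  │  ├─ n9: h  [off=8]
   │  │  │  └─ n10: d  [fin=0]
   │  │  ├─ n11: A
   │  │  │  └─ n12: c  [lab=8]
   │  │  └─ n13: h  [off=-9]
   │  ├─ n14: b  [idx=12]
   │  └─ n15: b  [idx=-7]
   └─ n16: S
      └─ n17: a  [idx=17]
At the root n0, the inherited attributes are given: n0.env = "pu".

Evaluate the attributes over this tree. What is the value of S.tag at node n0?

1. n0.env = "pu"  [given at root]
2. n1.env = "vpu"  ["v" ++ S₀.env]
3. n2.idx = 1  [terminal]
4. n1.acc = true  [b.idx > 0]
5. n1.tag = true  [b.idx > 0]
6. n3.acc = true  [S₁.acc and S₁.tag]
7. n4.idx = -2  [terminal]
8. n5.env = "pm"  ["pm"]
9. n6.acc = true  [true]
10. n7.env = "um"  ["um"]
11. n8.ok = -4  [terminal]
12. n9.off = 8  [terminal]
13. n10.fin = 0  [terminal]
14. n7.acc = false  [h.off > 8]
15. n7.tag = true  [true]
16. n11.wid = false  [S.tag == false]
17. n12.lab = 8  [terminal]
18. n11.env = 7  [7]
19. n13.off = -9  [terminal]
20. n6.wid = true  [true]
21. n6.cnt = 2  [h.off * -1 - 7]
22. n14.idx = 12  [terminal]
23. n15.idx = -7  [terminal]
24. n5.acc = true  [B.wid == true]
25. n5.tag = false  [not B.wid]
26. n16.env = "up"  ["up"]
27. n17.idx = 17  [terminal]
28. n16.acc = true  [a.idx > 16]
29. n16.tag = false  [a.idx > 17]
30. n3.wid = true  [S₁.acc or S₁.tag]
31. n3.cnt = 3  [a.idx * -1 + 1]
32. n0.acc = true  [S₁.acc == true]
33. n0.tag = false  [B.wid == false]

false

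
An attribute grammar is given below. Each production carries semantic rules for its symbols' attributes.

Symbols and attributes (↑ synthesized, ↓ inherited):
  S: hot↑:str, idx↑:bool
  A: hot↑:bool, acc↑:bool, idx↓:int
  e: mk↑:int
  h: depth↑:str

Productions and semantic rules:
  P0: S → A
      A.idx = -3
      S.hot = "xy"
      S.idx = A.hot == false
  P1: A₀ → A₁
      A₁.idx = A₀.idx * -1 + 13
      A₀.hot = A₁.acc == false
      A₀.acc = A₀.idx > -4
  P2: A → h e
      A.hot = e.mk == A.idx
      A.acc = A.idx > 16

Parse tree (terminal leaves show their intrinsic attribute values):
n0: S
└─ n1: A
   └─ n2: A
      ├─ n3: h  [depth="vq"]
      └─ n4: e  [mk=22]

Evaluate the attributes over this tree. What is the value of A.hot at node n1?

1. n1.idx = -3  [-3]
2. n2.idx = 16  [A₀.idx * -1 + 13]
3. n3.depth = "vq"  [terminal]
4. n4.mk = 22  [terminal]
5. n2.hot = false  [e.mk == A.idx]
6. n2.acc = false  [A.idx > 16]
7. n1.hot = true  [A₁.acc == false]
8. n1.acc = true  [A₀.idx > -4]
9. n0.hot = "xy"  ["xy"]
10. n0.idx = false  [A.hot == false]

true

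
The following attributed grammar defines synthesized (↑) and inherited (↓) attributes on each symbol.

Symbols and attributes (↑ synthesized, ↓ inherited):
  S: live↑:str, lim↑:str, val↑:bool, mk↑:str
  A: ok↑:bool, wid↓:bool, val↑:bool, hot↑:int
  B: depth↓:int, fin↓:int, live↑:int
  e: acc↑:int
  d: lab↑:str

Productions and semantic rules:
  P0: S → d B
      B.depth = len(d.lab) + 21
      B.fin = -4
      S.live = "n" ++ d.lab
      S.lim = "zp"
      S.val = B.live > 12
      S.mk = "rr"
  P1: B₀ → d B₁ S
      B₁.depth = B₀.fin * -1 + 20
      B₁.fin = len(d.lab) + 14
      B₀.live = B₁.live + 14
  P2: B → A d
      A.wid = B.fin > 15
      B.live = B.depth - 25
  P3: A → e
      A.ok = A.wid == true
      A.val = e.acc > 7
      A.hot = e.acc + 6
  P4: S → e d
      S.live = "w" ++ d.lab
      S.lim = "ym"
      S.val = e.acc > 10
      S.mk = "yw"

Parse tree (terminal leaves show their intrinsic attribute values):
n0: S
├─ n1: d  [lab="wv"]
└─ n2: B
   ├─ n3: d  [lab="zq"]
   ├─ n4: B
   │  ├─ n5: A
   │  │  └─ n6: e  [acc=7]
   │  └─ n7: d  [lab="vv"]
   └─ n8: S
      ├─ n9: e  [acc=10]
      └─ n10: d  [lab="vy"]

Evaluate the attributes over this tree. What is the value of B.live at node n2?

1. n1.lab = "wv"  [terminal]
2. n2.depth = 23  [len(d.lab) + 21]
3. n2.fin = -4  [-4]
4. n3.lab = "zq"  [terminal]
5. n4.depth = 24  [B₀.fin * -1 + 20]
6. n4.fin = 16  [len(d.lab) + 14]
7. n5.wid = true  [B.fin > 15]
8. n6.acc = 7  [terminal]
9. n5.ok = true  [A.wid == true]
10. n5.val = false  [e.acc > 7]
11. n5.hot = 13  [e.acc + 6]
12. n7.lab = "vv"  [terminal]
13. n4.live = -1  [B.depth - 25]
14. n9.acc = 10  [terminal]
15. n10.lab = "vy"  [terminal]
16. n8.live = "wvy"  ["w" ++ d.lab]
17. n8.lim = "ym"  ["ym"]
18. n8.val = false  [e.acc > 10]
19. n8.mk = "yw"  ["yw"]
20. n2.live = 13  [B₁.live + 14]
21. n0.live = "nwv"  ["n" ++ d.lab]
22. n0.lim = "zp"  ["zp"]
23. n0.val = true  [B.live > 12]
24. n0.mk = "rr"  ["rr"]

13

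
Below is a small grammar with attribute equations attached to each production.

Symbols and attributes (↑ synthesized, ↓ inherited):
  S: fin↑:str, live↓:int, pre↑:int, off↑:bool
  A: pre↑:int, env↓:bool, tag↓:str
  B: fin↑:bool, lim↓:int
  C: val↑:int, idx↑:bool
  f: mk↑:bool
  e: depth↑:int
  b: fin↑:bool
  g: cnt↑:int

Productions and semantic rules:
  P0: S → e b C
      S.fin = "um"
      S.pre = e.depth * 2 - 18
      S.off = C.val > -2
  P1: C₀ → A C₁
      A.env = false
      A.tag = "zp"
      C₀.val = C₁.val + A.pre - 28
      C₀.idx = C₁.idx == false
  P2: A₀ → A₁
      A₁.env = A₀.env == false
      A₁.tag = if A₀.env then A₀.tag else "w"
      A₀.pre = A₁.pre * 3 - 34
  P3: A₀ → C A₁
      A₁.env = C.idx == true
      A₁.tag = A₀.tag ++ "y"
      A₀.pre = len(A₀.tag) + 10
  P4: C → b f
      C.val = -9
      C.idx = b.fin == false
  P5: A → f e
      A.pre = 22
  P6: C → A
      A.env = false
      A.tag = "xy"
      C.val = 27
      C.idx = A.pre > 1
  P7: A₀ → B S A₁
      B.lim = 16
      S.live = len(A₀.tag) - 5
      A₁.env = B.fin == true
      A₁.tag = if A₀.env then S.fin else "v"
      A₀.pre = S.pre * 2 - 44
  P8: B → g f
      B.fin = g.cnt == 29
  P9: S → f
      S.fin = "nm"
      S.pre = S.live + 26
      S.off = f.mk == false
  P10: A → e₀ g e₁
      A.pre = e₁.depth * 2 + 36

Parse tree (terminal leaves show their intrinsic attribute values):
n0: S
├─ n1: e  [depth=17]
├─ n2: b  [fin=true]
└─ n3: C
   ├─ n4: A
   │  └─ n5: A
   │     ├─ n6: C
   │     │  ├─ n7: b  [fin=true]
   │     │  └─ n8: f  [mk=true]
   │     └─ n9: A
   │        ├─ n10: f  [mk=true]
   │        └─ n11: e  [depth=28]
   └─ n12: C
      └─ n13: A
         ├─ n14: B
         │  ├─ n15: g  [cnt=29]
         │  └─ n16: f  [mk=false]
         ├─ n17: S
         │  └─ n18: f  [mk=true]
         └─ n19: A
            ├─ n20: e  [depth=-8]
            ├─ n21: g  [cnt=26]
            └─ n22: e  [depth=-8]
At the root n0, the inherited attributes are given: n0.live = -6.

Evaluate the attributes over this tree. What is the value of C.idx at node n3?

1. n0.live = -6  [given at root]
2. n1.depth = 17  [terminal]
3. n2.fin = true  [terminal]
4. n4.env = false  [false]
5. n4.tag = "zp"  ["zp"]
6. n5.env = true  [A₀.env == false]
7. n5.tag = "w"  [if A₀.env then A₀.tag else "w"]
8. n7.fin = true  [terminal]
9. n8.mk = true  [terminal]
10. n6.val = -9  [-9]
11. n6.idx = false  [b.fin == false]
12. n9.env = false  [C.idx == true]
13. n9.tag = "wy"  [A₀.tag ++ "y"]
14. n10.mk = true  [terminal]
15. n11.depth = 28  [terminal]
16. n9.pre = 22  [22]
17. n5.pre = 11  [len(A₀.tag) + 10]
18. n4.pre = -1  [A₁.pre * 3 - 34]
19. n13.env = false  [false]
20. n13.tag = "xy"  ["xy"]
21. n14.lim = 16  [16]
22. n15.cnt = 29  [terminal]
23. n16.mk = false  [terminal]
24. n14.fin = true  [g.cnt == 29]
25. n17.live = -3  [len(A₀.tag) - 5]
26. n18.mk = true  [terminal]
27. n17.fin = "nm"  ["nm"]
28. n17.pre = 23  [S.live + 26]
29. n17.off = false  [f.mk == false]
30. n19.env = true  [B.fin == true]
31. n19.tag = "v"  [if A₀.env then S.fin else "v"]
32. n20.depth = -8  [terminal]
33. n21.cnt = 26  [terminal]
34. n22.depth = -8  [terminal]
35. n19.pre = 20  [e₁.depth * 2 + 36]
36. n13.pre = 2  [S.pre * 2 - 44]
37. n12.val = 27  [27]
38. n12.idx = true  [A.pre > 1]
39. n3.val = -2  [C₁.val + A.pre - 28]
40. n3.idx = false  [C₁.idx == false]
41. n0.fin = "um"  ["um"]
42. n0.pre = 16  [e.depth * 2 - 18]
43. n0.off = false  [C.val > -2]

false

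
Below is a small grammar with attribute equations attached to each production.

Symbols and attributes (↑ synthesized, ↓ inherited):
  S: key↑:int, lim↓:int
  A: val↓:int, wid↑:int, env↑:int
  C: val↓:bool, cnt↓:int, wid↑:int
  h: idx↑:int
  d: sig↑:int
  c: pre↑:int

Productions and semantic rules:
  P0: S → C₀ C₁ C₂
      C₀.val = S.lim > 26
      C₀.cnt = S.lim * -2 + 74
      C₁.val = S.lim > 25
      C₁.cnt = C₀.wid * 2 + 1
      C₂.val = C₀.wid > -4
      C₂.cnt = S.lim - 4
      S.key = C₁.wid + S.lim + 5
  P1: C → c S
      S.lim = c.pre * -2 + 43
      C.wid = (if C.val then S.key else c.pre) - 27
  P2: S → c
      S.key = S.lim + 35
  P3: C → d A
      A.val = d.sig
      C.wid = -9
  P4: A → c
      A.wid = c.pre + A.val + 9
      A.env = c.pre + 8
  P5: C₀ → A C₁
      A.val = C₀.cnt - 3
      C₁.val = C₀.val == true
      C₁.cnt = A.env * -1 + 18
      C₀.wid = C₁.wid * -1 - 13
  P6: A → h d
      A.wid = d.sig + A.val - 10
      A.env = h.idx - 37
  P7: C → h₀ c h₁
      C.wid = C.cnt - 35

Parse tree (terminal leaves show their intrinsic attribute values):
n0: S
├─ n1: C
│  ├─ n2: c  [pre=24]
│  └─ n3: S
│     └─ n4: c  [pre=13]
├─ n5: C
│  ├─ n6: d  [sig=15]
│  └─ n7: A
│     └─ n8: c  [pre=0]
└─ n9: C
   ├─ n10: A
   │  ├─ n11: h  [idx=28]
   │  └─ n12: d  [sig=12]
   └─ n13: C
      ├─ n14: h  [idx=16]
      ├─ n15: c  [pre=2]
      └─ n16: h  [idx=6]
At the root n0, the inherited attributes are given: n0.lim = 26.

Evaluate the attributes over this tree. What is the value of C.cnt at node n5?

1. n0.lim = 26  [given at root]
2. n1.val = false  [S.lim > 26]
3. n1.cnt = 22  [S.lim * -2 + 74]
4. n2.pre = 24  [terminal]
5. n3.lim = -5  [c.pre * -2 + 43]
6. n4.pre = 13  [terminal]
7. n3.key = 30  [S.lim + 35]
8. n1.wid = -3  [(if C.val then S.key else c.pre) - 27]
9. n5.val = true  [S.lim > 25]
10. n5.cnt = -5  [C₀.wid * 2 + 1]
11. n6.sig = 15  [terminal]
12. n7.val = 15  [d.sig]
13. n8.pre = 0  [terminal]
14. n7.wid = 24  [c.pre + A.val + 9]
15. n7.env = 8  [c.pre + 8]
16. n5.wid = -9  [-9]
17. n9.val = true  [C₀.wid > -4]
18. n9.cnt = 22  [S.lim - 4]
19. n10.val = 19  [C₀.cnt - 3]
20. n11.idx = 28  [terminal]
21. n12.sig = 12  [terminal]
22. n10.wid = 21  [d.sig + A.val - 10]
23. n10.env = -9  [h.idx - 37]
24. n13.val = true  [C₀.val == true]
25. n13.cnt = 27  [A.env * -1 + 18]
26. n14.idx = 16  [terminal]
27. n15.pre = 2  [terminal]
28. n16.idx = 6  [terminal]
29. n13.wid = -8  [C.cnt - 35]
30. n9.wid = -5  [C₁.wid * -1 - 13]
31. n0.key = 22  [C₁.wid + S.lim + 5]

-5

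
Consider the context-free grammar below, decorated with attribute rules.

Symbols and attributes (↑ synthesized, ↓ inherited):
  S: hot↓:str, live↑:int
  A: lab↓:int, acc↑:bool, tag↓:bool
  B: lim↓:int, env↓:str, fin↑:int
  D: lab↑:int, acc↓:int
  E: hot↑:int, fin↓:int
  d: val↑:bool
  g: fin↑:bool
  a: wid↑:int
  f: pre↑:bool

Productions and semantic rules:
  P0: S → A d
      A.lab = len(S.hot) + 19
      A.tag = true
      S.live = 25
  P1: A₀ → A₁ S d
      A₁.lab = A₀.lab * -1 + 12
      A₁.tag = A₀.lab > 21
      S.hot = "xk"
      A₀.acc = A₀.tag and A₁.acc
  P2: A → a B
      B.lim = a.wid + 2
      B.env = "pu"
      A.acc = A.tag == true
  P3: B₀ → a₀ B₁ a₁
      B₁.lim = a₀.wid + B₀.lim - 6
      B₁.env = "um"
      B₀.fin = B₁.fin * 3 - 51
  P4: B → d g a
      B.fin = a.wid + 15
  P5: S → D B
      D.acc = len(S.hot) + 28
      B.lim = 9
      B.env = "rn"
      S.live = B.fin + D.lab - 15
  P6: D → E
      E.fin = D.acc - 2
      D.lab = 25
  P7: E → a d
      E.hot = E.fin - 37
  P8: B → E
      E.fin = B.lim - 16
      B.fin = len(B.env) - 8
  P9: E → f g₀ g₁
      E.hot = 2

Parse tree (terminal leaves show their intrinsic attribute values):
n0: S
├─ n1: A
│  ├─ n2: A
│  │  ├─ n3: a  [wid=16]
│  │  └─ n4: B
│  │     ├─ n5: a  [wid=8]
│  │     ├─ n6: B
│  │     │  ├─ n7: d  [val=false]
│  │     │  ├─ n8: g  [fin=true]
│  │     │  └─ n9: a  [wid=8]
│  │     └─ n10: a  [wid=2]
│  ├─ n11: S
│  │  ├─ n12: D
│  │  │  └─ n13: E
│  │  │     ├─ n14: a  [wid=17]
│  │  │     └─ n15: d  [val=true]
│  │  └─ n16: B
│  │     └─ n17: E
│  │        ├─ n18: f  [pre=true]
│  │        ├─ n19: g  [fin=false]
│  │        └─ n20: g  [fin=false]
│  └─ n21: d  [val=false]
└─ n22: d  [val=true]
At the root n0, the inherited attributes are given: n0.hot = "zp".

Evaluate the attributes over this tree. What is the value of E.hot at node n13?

1. n0.hot = "zp"  [given at root]
2. n1.lab = 21  [len(S.hot) + 19]
3. n1.tag = true  [true]
4. n2.lab = -9  [A₀.lab * -1 + 12]
5. n2.tag = false  [A₀.lab > 21]
6. n3.wid = 16  [terminal]
7. n4.lim = 18  [a.wid + 2]
8. n4.env = "pu"  ["pu"]
9. n5.wid = 8  [terminal]
10. n6.lim = 20  [a₀.wid + B₀.lim - 6]
11. n6.env = "um"  ["um"]
12. n7.val = false  [terminal]
13. n8.fin = true  [terminal]
14. n9.wid = 8  [terminal]
15. n6.fin = 23  [a.wid + 15]
16. n10.wid = 2  [terminal]
17. n4.fin = 18  [B₁.fin * 3 - 51]
18. n2.acc = false  [A.tag == true]
19. n11.hot = "xk"  ["xk"]
20. n12.acc = 30  [len(S.hot) + 28]
21. n13.fin = 28  [D.acc - 2]
22. n14.wid = 17  [terminal]
23. n15.val = true  [terminal]
24. n13.hot = -9  [E.fin - 37]
25. n12.lab = 25  [25]
26. n16.lim = 9  [9]
27. n16.env = "rn"  ["rn"]
28. n17.fin = -7  [B.lim - 16]
29. n18.pre = true  [terminal]
30. n19.fin = false  [terminal]
31. n20.fin = false  [terminal]
32. n17.hot = 2  [2]
33. n16.fin = -6  [len(B.env) - 8]
34. n11.live = 4  [B.fin + D.lab - 15]
35. n21.val = false  [terminal]
36. n1.acc = false  [A₀.tag and A₁.acc]
37. n22.val = true  [terminal]
38. n0.live = 25  [25]

-9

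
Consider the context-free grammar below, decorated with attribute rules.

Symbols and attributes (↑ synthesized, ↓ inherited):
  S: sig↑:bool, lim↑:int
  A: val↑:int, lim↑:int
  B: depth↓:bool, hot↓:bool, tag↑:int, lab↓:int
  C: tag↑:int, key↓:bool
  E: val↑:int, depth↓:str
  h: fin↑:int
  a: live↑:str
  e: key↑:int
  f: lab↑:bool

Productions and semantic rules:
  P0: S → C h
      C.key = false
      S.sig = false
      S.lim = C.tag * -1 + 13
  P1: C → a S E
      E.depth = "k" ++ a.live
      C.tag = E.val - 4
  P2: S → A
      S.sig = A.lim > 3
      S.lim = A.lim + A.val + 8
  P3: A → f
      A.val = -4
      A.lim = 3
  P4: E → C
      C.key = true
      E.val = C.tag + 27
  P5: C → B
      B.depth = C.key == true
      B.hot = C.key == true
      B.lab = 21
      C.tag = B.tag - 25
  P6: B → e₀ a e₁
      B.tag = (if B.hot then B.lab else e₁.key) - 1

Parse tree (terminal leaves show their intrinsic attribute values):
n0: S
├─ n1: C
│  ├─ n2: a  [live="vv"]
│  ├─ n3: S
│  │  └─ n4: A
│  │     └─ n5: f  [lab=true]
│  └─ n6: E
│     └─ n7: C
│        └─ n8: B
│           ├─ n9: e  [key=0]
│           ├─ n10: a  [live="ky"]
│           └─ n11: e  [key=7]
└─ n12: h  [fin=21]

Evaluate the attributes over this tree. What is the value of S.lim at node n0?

-5

1. n1.key = false  [false]
2. n2.live = "vv"  [terminal]
3. n5.lab = true  [terminal]
4. n4.val = -4  [-4]
5. n4.lim = 3  [3]
6. n3.sig = false  [A.lim > 3]
7. n3.lim = 7  [A.lim + A.val + 8]
8. n6.depth = "kvv"  ["k" ++ a.live]
9. n7.key = true  [true]
10. n8.depth = true  [C.key == true]
11. n8.hot = true  [C.key == true]
12. n8.lab = 21  [21]
13. n9.key = 0  [terminal]
14. n10.live = "ky"  [terminal]
15. n11.key = 7  [terminal]
16. n8.tag = 20  [(if B.hot then B.lab else e₁.key) - 1]
17. n7.tag = -5  [B.tag - 25]
18. n6.val = 22  [C.tag + 27]
19. n1.tag = 18  [E.val - 4]
20. n12.fin = 21  [terminal]
21. n0.sig = false  [false]
22. n0.lim = -5  [C.tag * -1 + 13]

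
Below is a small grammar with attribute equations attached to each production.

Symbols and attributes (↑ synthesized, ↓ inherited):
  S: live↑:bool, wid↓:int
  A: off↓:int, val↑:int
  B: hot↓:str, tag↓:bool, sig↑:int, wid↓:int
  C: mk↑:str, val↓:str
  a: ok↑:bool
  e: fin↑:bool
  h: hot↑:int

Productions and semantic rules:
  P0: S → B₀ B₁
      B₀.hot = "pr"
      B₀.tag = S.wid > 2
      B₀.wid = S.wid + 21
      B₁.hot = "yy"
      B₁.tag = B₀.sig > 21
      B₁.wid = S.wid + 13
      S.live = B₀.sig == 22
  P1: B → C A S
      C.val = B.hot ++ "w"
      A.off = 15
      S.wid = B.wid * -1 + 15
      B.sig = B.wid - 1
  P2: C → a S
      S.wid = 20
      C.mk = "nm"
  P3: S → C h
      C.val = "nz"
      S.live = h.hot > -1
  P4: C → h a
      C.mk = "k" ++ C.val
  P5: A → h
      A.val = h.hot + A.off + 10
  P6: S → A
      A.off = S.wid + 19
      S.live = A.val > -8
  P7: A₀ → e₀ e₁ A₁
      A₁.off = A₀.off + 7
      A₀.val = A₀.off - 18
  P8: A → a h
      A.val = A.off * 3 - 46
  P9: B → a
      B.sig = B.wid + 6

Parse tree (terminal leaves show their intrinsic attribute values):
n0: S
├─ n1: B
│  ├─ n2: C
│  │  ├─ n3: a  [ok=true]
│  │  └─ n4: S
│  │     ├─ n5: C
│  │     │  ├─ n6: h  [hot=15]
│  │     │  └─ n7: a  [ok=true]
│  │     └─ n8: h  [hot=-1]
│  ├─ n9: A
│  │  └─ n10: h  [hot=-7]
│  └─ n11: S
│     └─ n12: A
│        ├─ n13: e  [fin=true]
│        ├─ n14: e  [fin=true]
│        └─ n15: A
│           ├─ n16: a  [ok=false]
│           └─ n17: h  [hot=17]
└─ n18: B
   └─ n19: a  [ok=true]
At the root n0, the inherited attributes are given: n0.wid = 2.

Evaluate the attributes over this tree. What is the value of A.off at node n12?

11

1. n0.wid = 2  [given at root]
2. n1.hot = "pr"  ["pr"]
3. n1.tag = false  [S.wid > 2]
4. n1.wid = 23  [S.wid + 21]
5. n2.val = "prw"  [B.hot ++ "w"]
6. n3.ok = true  [terminal]
7. n4.wid = 20  [20]
8. n5.val = "nz"  ["nz"]
9. n6.hot = 15  [terminal]
10. n7.ok = true  [terminal]
11. n5.mk = "knz"  ["k" ++ C.val]
12. n8.hot = -1  [terminal]
13. n4.live = false  [h.hot > -1]
14. n2.mk = "nm"  ["nm"]
15. n9.off = 15  [15]
16. n10.hot = -7  [terminal]
17. n9.val = 18  [h.hot + A.off + 10]
18. n11.wid = -8  [B.wid * -1 + 15]
19. n12.off = 11  [S.wid + 19]
20. n13.fin = true  [terminal]
21. n14.fin = true  [terminal]
22. n15.off = 18  [A₀.off + 7]
23. n16.ok = false  [terminal]
24. n17.hot = 17  [terminal]
25. n15.val = 8  [A.off * 3 - 46]
26. n12.val = -7  [A₀.off - 18]
27. n11.live = true  [A.val > -8]
28. n1.sig = 22  [B.wid - 1]
29. n18.hot = "yy"  ["yy"]
30. n18.tag = true  [B₀.sig > 21]
31. n18.wid = 15  [S.wid + 13]
32. n19.ok = true  [terminal]
33. n18.sig = 21  [B.wid + 6]
34. n0.live = true  [B₀.sig == 22]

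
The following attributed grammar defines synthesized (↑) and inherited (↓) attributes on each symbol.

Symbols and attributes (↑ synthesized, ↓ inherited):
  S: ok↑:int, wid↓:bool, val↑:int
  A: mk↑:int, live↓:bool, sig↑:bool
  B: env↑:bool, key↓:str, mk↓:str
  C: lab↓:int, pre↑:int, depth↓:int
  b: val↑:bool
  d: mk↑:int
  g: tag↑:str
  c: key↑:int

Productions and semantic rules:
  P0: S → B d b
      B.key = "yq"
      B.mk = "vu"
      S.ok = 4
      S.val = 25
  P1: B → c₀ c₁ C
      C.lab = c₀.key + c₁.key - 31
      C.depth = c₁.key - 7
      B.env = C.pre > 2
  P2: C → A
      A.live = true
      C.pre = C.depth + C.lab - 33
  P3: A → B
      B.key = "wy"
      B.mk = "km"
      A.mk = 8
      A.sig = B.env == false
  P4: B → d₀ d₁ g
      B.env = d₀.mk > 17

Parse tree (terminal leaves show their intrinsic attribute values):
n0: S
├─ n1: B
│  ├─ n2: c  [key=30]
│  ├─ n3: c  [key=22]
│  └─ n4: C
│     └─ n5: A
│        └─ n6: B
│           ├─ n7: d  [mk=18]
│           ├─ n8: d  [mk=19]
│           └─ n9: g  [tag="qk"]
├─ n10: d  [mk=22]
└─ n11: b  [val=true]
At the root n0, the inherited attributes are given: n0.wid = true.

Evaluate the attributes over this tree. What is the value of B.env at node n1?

1. n0.wid = true  [given at root]
2. n1.key = "yq"  ["yq"]
3. n1.mk = "vu"  ["vu"]
4. n2.key = 30  [terminal]
5. n3.key = 22  [terminal]
6. n4.lab = 21  [c₀.key + c₁.key - 31]
7. n4.depth = 15  [c₁.key - 7]
8. n5.live = true  [true]
9. n6.key = "wy"  ["wy"]
10. n6.mk = "km"  ["km"]
11. n7.mk = 18  [terminal]
12. n8.mk = 19  [terminal]
13. n9.tag = "qk"  [terminal]
14. n6.env = true  [d₀.mk > 17]
15. n5.mk = 8  [8]
16. n5.sig = false  [B.env == false]
17. n4.pre = 3  [C.depth + C.lab - 33]
18. n1.env = true  [C.pre > 2]
19. n10.mk = 22  [terminal]
20. n11.val = true  [terminal]
21. n0.ok = 4  [4]
22. n0.val = 25  [25]

true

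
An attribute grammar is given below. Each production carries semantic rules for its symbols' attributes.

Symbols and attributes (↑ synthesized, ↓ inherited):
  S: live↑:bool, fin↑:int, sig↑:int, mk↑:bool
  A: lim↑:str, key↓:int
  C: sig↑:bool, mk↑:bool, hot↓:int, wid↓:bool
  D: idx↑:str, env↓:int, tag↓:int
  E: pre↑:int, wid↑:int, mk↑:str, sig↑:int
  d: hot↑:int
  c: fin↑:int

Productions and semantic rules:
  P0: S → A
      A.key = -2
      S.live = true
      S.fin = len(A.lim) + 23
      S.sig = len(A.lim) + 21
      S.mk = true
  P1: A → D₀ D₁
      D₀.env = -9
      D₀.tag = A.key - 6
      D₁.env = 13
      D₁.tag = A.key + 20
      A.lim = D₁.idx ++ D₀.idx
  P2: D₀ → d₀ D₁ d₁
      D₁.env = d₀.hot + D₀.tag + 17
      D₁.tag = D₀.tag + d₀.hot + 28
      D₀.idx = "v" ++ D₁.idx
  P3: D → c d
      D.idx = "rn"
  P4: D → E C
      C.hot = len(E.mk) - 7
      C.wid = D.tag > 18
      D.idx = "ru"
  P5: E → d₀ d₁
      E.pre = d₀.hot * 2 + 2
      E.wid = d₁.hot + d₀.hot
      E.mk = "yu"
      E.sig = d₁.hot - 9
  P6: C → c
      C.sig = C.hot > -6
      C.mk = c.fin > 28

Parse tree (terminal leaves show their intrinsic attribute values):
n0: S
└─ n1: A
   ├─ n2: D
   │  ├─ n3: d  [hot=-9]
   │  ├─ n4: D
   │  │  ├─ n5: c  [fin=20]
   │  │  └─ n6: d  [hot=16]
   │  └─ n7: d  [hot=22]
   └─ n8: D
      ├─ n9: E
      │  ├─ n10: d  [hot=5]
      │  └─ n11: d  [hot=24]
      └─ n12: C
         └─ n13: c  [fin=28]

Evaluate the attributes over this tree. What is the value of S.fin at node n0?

1. n1.key = -2  [-2]
2. n2.env = -9  [-9]
3. n2.tag = -8  [A.key - 6]
4. n3.hot = -9  [terminal]
5. n4.env = 0  [d₀.hot + D₀.tag + 17]
6. n4.tag = 11  [D₀.tag + d₀.hot + 28]
7. n5.fin = 20  [terminal]
8. n6.hot = 16  [terminal]
9. n4.idx = "rn"  ["rn"]
10. n7.hot = 22  [terminal]
11. n2.idx = "vrn"  ["v" ++ D₁.idx]
12. n8.env = 13  [13]
13. n8.tag = 18  [A.key + 20]
14. n10.hot = 5  [terminal]
15. n11.hot = 24  [terminal]
16. n9.pre = 12  [d₀.hot * 2 + 2]
17. n9.wid = 29  [d₁.hot + d₀.hot]
18. n9.mk = "yu"  ["yu"]
19. n9.sig = 15  [d₁.hot - 9]
20. n12.hot = -5  [len(E.mk) - 7]
21. n12.wid = false  [D.tag > 18]
22. n13.fin = 28  [terminal]
23. n12.sig = true  [C.hot > -6]
24. n12.mk = false  [c.fin > 28]
25. n8.idx = "ru"  ["ru"]
26. n1.lim = "ruvrn"  [D₁.idx ++ D₀.idx]
27. n0.live = true  [true]
28. n0.fin = 28  [len(A.lim) + 23]
29. n0.sig = 26  [len(A.lim) + 21]
30. n0.mk = true  [true]

28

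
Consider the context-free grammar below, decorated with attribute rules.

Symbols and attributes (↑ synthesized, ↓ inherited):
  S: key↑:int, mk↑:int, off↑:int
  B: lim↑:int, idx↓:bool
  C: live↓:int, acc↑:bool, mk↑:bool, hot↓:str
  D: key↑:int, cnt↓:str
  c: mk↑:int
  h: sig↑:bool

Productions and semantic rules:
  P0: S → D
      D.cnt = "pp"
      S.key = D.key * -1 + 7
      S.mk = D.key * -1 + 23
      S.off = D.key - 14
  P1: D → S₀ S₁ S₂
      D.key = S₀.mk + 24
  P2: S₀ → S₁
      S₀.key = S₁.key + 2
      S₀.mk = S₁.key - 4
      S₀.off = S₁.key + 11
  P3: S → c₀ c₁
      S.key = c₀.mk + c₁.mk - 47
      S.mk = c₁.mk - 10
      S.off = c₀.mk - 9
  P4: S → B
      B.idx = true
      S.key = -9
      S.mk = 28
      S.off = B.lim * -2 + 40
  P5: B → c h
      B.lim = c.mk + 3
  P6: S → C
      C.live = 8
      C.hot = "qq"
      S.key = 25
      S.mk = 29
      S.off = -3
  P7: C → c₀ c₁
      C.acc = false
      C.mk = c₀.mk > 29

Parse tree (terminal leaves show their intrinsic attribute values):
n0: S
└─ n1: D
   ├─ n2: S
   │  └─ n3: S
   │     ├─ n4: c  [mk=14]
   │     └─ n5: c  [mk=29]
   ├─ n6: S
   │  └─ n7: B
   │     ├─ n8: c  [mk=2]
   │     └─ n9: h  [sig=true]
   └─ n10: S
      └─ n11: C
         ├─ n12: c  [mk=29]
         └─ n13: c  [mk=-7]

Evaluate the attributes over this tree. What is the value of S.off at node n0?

1. n1.cnt = "pp"  ["pp"]
2. n4.mk = 14  [terminal]
3. n5.mk = 29  [terminal]
4. n3.key = -4  [c₀.mk + c₁.mk - 47]
5. n3.mk = 19  [c₁.mk - 10]
6. n3.off = 5  [c₀.mk - 9]
7. n2.key = -2  [S₁.key + 2]
8. n2.mk = -8  [S₁.key - 4]
9. n2.off = 7  [S₁.key + 11]
10. n7.idx = true  [true]
11. n8.mk = 2  [terminal]
12. n9.sig = true  [terminal]
13. n7.lim = 5  [c.mk + 3]
14. n6.key = -9  [-9]
15. n6.mk = 28  [28]
16. n6.off = 30  [B.lim * -2 + 40]
17. n11.live = 8  [8]
18. n11.hot = "qq"  ["qq"]
19. n12.mk = 29  [terminal]
20. n13.mk = -7  [terminal]
21. n11.acc = false  [false]
22. n11.mk = false  [c₀.mk > 29]
23. n10.key = 25  [25]
24. n10.mk = 29  [29]
25. n10.off = -3  [-3]
26. n1.key = 16  [S₀.mk + 24]
27. n0.key = -9  [D.key * -1 + 7]
28. n0.mk = 7  [D.key * -1 + 23]
29. n0.off = 2  [D.key - 14]

2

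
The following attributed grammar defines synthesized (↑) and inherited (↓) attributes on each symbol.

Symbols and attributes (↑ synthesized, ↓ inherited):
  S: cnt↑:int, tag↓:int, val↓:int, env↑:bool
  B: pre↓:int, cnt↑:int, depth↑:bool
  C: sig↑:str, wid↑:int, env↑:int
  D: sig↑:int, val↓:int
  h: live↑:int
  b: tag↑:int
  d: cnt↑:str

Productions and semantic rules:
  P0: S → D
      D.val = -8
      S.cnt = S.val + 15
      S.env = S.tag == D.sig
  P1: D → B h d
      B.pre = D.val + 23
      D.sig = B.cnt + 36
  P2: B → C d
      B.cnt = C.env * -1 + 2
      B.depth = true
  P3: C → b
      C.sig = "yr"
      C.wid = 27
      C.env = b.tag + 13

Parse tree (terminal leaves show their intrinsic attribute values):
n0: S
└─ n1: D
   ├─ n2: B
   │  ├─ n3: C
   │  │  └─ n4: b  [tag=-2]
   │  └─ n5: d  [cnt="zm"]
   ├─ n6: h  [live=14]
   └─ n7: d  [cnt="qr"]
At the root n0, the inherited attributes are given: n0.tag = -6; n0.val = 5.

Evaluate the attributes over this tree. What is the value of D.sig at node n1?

1. n0.tag = -6  [given at root]
2. n0.val = 5  [given at root]
3. n1.val = -8  [-8]
4. n2.pre = 15  [D.val + 23]
5. n4.tag = -2  [terminal]
6. n3.sig = "yr"  ["yr"]
7. n3.wid = 27  [27]
8. n3.env = 11  [b.tag + 13]
9. n5.cnt = "zm"  [terminal]
10. n2.cnt = -9  [C.env * -1 + 2]
11. n2.depth = true  [true]
12. n6.live = 14  [terminal]
13. n7.cnt = "qr"  [terminal]
14. n1.sig = 27  [B.cnt + 36]
15. n0.cnt = 20  [S.val + 15]
16. n0.env = false  [S.tag == D.sig]

27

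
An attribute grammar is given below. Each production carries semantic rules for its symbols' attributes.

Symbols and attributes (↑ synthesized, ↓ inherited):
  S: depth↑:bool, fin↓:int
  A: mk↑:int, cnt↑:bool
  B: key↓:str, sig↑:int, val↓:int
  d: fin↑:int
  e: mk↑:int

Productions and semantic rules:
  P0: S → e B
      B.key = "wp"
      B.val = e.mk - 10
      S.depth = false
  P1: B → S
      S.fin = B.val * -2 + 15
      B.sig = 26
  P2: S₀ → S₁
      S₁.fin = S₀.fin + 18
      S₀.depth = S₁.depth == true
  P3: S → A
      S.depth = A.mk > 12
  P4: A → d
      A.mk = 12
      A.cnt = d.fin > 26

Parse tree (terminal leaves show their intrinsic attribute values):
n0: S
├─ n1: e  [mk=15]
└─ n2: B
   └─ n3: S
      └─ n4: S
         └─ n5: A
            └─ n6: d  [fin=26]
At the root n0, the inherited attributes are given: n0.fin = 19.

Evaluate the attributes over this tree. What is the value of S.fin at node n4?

1. n0.fin = 19  [given at root]
2. n1.mk = 15  [terminal]
3. n2.key = "wp"  ["wp"]
4. n2.val = 5  [e.mk - 10]
5. n3.fin = 5  [B.val * -2 + 15]
6. n4.fin = 23  [S₀.fin + 18]
7. n6.fin = 26  [terminal]
8. n5.mk = 12  [12]
9. n5.cnt = false  [d.fin > 26]
10. n4.depth = false  [A.mk > 12]
11. n3.depth = false  [S₁.depth == true]
12. n2.sig = 26  [26]
13. n0.depth = false  [false]

23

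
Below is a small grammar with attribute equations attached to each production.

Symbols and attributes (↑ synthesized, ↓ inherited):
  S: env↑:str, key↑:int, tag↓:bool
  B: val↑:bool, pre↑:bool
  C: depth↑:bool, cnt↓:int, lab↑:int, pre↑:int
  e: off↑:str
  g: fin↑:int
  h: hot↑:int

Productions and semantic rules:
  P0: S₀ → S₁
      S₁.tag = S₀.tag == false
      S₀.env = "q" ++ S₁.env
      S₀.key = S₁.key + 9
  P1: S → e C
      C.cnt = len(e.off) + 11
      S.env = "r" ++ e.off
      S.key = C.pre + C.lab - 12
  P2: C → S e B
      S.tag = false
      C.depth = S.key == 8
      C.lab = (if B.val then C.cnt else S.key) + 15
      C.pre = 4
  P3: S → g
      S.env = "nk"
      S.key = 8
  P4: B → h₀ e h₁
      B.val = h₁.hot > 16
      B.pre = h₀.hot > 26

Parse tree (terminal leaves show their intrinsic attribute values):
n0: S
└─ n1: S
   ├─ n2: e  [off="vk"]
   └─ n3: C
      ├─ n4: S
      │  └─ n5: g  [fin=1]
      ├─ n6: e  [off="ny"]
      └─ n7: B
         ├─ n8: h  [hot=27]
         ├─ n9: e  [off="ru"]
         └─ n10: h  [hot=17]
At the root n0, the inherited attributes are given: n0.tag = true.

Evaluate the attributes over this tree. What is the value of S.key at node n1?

1. n0.tag = true  [given at root]
2. n1.tag = false  [S₀.tag == false]
3. n2.off = "vk"  [terminal]
4. n3.cnt = 13  [len(e.off) + 11]
5. n4.tag = false  [false]
6. n5.fin = 1  [terminal]
7. n4.env = "nk"  ["nk"]
8. n4.key = 8  [8]
9. n6.off = "ny"  [terminal]
10. n8.hot = 27  [terminal]
11. n9.off = "ru"  [terminal]
12. n10.hot = 17  [terminal]
13. n7.val = true  [h₁.hot > 16]
14. n7.pre = true  [h₀.hot > 26]
15. n3.depth = true  [S.key == 8]
16. n3.lab = 28  [(if B.val then C.cnt else S.key) + 15]
17. n3.pre = 4  [4]
18. n1.env = "rvk"  ["r" ++ e.off]
19. n1.key = 20  [C.pre + C.lab - 12]
20. n0.env = "qrvk"  ["q" ++ S₁.env]
21. n0.key = 29  [S₁.key + 9]

20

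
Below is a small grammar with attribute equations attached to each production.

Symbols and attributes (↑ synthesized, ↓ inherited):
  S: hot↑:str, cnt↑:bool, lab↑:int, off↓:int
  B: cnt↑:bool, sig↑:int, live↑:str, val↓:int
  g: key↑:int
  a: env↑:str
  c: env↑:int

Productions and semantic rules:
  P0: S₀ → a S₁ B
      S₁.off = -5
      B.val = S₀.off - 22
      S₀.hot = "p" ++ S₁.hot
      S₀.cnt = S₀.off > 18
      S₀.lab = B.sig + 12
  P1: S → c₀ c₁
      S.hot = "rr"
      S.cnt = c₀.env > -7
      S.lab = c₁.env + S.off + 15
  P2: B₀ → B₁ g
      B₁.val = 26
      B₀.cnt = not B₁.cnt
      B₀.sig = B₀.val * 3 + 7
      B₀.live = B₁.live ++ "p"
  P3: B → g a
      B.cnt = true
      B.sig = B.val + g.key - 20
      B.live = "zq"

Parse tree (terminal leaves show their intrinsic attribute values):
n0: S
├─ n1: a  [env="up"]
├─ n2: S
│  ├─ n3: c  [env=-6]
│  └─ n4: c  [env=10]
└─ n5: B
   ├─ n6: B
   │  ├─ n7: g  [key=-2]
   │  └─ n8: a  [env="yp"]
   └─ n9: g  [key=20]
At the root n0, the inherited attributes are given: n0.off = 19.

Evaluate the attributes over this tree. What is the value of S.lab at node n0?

10

1. n0.off = 19  [given at root]
2. n1.env = "up"  [terminal]
3. n2.off = -5  [-5]
4. n3.env = -6  [terminal]
5. n4.env = 10  [terminal]
6. n2.hot = "rr"  ["rr"]
7. n2.cnt = true  [c₀.env > -7]
8. n2.lab = 20  [c₁.env + S.off + 15]
9. n5.val = -3  [S₀.off - 22]
10. n6.val = 26  [26]
11. n7.key = -2  [terminal]
12. n8.env = "yp"  [terminal]
13. n6.cnt = true  [true]
14. n6.sig = 4  [B.val + g.key - 20]
15. n6.live = "zq"  ["zq"]
16. n9.key = 20  [terminal]
17. n5.cnt = false  [not B₁.cnt]
18. n5.sig = -2  [B₀.val * 3 + 7]
19. n5.live = "zqp"  [B₁.live ++ "p"]
20. n0.hot = "prr"  ["p" ++ S₁.hot]
21. n0.cnt = true  [S₀.off > 18]
22. n0.lab = 10  [B.sig + 12]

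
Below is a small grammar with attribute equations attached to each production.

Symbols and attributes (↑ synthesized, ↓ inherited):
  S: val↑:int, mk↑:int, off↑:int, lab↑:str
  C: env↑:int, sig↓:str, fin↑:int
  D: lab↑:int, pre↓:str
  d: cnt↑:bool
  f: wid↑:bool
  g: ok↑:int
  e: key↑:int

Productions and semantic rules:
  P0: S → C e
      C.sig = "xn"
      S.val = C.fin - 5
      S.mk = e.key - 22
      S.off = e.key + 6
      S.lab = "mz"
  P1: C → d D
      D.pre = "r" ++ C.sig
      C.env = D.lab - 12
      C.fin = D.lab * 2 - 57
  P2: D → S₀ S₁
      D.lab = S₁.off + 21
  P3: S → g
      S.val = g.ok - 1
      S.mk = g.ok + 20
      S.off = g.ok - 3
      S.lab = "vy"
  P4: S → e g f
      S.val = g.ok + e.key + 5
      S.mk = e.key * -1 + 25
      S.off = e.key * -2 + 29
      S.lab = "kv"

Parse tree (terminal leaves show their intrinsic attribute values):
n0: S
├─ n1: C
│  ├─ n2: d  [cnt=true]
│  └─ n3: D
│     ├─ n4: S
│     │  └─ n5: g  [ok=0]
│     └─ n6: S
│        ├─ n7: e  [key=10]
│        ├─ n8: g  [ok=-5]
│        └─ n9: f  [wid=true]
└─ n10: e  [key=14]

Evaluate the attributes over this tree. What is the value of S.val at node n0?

1. n1.sig = "xn"  ["xn"]
2. n2.cnt = true  [terminal]
3. n3.pre = "rxn"  ["r" ++ C.sig]
4. n5.ok = 0  [terminal]
5. n4.val = -1  [g.ok - 1]
6. n4.mk = 20  [g.ok + 20]
7. n4.off = -3  [g.ok - 3]
8. n4.lab = "vy"  ["vy"]
9. n7.key = 10  [terminal]
10. n8.ok = -5  [terminal]
11. n9.wid = true  [terminal]
12. n6.val = 10  [g.ok + e.key + 5]
13. n6.mk = 15  [e.key * -1 + 25]
14. n6.off = 9  [e.key * -2 + 29]
15. n6.lab = "kv"  ["kv"]
16. n3.lab = 30  [S₁.off + 21]
17. n1.env = 18  [D.lab - 12]
18. n1.fin = 3  [D.lab * 2 - 57]
19. n10.key = 14  [terminal]
20. n0.val = -2  [C.fin - 5]
21. n0.mk = -8  [e.key - 22]
22. n0.off = 20  [e.key + 6]
23. n0.lab = "mz"  ["mz"]

-2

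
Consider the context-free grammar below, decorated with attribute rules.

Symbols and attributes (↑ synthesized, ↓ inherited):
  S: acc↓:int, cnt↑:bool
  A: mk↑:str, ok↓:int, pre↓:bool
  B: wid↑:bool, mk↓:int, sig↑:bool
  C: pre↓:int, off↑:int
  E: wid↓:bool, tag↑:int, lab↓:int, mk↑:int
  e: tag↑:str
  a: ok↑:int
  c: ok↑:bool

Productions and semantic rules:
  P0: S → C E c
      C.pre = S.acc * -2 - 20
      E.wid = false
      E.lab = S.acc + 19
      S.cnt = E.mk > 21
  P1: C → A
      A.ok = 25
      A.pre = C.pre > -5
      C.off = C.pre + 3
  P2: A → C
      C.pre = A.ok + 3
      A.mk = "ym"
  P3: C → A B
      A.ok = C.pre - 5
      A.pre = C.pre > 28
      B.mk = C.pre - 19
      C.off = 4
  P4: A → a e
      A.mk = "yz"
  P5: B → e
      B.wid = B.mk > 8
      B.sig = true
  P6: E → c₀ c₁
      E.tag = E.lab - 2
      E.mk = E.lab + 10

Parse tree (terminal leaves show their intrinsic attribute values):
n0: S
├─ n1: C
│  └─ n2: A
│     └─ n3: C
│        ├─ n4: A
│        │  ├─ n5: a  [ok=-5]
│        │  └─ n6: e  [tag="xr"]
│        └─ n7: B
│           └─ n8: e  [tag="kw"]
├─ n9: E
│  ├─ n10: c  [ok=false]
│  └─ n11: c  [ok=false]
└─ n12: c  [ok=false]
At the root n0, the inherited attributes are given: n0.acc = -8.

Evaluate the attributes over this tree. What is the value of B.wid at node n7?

1. n0.acc = -8  [given at root]
2. n1.pre = -4  [S.acc * -2 - 20]
3. n2.ok = 25  [25]
4. n2.pre = true  [C.pre > -5]
5. n3.pre = 28  [A.ok + 3]
6. n4.ok = 23  [C.pre - 5]
7. n4.pre = false  [C.pre > 28]
8. n5.ok = -5  [terminal]
9. n6.tag = "xr"  [terminal]
10. n4.mk = "yz"  ["yz"]
11. n7.mk = 9  [C.pre - 19]
12. n8.tag = "kw"  [terminal]
13. n7.wid = true  [B.mk > 8]
14. n7.sig = true  [true]
15. n3.off = 4  [4]
16. n2.mk = "ym"  ["ym"]
17. n1.off = -1  [C.pre + 3]
18. n9.wid = false  [false]
19. n9.lab = 11  [S.acc + 19]
20. n10.ok = false  [terminal]
21. n11.ok = false  [terminal]
22. n9.tag = 9  [E.lab - 2]
23. n9.mk = 21  [E.lab + 10]
24. n12.ok = false  [terminal]
25. n0.cnt = false  [E.mk > 21]

true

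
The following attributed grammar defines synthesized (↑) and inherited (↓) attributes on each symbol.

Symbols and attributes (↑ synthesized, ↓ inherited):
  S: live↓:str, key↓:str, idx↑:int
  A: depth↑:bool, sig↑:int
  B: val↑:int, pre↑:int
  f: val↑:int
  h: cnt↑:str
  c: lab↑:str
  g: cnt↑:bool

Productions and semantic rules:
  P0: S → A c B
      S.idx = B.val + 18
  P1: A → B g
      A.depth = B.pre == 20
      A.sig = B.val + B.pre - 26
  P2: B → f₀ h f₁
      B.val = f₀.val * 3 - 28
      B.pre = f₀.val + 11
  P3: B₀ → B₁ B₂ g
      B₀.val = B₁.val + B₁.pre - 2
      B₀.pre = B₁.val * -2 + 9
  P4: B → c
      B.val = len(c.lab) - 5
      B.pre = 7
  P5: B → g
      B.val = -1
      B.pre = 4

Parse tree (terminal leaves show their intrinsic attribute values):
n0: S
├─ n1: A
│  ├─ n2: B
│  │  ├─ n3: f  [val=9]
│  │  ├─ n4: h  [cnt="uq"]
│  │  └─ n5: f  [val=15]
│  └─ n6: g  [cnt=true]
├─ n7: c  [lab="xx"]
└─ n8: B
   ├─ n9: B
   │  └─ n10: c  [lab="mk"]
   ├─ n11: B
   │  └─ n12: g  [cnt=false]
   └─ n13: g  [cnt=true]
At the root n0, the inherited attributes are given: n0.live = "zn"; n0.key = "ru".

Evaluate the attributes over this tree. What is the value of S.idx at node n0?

20

1. n0.live = "zn"  [given at root]
2. n0.key = "ru"  [given at root]
3. n3.val = 9  [terminal]
4. n4.cnt = "uq"  [terminal]
5. n5.val = 15  [terminal]
6. n2.val = -1  [f₀.val * 3 - 28]
7. n2.pre = 20  [f₀.val + 11]
8. n6.cnt = true  [terminal]
9. n1.depth = true  [B.pre == 20]
10. n1.sig = -7  [B.val + B.pre - 26]
11. n7.lab = "xx"  [terminal]
12. n10.lab = "mk"  [terminal]
13. n9.val = -3  [len(c.lab) - 5]
14. n9.pre = 7  [7]
15. n12.cnt = false  [terminal]
16. n11.val = -1  [-1]
17. n11.pre = 4  [4]
18. n13.cnt = true  [terminal]
19. n8.val = 2  [B₁.val + B₁.pre - 2]
20. n8.pre = 15  [B₁.val * -2 + 9]
21. n0.idx = 20  [B.val + 18]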